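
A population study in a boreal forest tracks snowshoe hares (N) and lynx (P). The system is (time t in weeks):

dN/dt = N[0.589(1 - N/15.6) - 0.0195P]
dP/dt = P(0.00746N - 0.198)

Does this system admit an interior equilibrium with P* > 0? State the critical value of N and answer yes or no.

The predator equation gives dP/dt > 0 only when N > 0.198/0.00746 = 26.5.
Without the predator, N → K = 15.6. Since 15.6 < 26.5, the predator cannot invade.

Threshold N = 26.5; K < 26.5, so no, the predator goes extinct.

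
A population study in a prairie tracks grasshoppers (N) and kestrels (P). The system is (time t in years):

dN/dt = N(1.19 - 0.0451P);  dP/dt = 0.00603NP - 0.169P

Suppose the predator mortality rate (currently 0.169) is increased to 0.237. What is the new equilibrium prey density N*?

N* ≈ 39.3

At the interior fixed point, setting dP/dt = 0 with P > 0 fixes N* = (predator death rate)/(NP coefficient) — independent of the other coefficients.
With the change, N* = 0.237/0.00603 = 39.3; it rises from 28.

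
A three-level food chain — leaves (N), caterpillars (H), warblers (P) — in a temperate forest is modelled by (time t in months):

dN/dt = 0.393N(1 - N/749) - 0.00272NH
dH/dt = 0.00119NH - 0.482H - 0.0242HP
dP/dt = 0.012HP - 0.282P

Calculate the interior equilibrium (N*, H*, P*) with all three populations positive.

N* ≈ 627, H* ≈ 23.5, P* ≈ 10.9

From dP/dt = 0: 0.012H* = 0.282, so H* = 23.5.
From dN/dt = 0: 0.393(1 - N*/749) = 0.00272·23.5, giving N* = 749·(1 - 0.163) = 627.
From dH/dt = 0: 0.00119·627 - 0.482 = 0.0242P*, so P* = 0.264/0.0242 = 10.9.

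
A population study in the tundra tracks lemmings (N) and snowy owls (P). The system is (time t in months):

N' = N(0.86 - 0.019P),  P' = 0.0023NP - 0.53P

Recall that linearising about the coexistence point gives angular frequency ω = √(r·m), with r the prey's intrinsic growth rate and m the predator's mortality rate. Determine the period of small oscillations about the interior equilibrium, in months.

Here r = 0.86 and m = 0.53, so r·m = 0.456.
ω = √0.456 = 0.675 per month, hence T = 2π/ω ≈ 9.31 months.

T ≈ 9.31 months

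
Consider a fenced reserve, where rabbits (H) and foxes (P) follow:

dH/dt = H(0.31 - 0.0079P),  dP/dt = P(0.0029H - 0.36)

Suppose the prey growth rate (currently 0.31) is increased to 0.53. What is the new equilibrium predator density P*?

P* ≈ 67.1

At the interior fixed point, setting dH/dt = 0 with H > 0 fixes P* = (prey growth rate)/(HP coefficient) — independent of the other coefficients.
With the change, P* = 0.53/0.0079 = 67.1; it rises from 39.2.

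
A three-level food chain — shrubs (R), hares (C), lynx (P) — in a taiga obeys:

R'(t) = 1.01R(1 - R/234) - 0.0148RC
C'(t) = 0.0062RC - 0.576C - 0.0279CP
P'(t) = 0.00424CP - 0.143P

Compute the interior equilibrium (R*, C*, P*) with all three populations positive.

R* ≈ 118, C* ≈ 33.7, P* ≈ 5.66

From dP/dt = 0: 0.00424C* = 0.143, so C* = 33.7.
From dR/dt = 0: 1.01(1 - R*/234) = 0.0148·33.7, giving R* = 234·(1 - 0.494) = 118.
From dC/dt = 0: 0.0062·118 - 0.576 = 0.0279P*, so P* = 0.158/0.0279 = 5.66.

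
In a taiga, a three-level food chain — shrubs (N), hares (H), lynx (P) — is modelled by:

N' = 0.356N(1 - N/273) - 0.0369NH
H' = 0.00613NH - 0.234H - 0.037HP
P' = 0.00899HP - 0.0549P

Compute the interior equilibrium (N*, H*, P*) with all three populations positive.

N* ≈ 100, H* ≈ 6.11, P* ≈ 10.3

From dP/dt = 0: 0.00899H* = 0.0549, so H* = 6.11.
From dN/dt = 0: 0.356(1 - N*/273) = 0.0369·6.11, giving N* = 273·(1 - 0.633) = 100.
From dH/dt = 0: 0.00613·100 - 0.234 = 0.037P*, so P* = 0.38/0.037 = 10.3.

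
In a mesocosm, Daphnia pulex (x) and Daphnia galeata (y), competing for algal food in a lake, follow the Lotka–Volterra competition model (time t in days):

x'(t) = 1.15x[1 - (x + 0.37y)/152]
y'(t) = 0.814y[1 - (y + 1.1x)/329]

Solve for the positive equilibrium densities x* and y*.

x* ≈ 51, y* ≈ 273

Setting both brackets to zero gives the nullclines x + 0.37y = 152 and 1.1x + y = 329.
Substituting y = 329 - 1.1x into the first: x(1 - 0.37·1.1) = 152 - 0.37·329.
So x* = 30.3/0.593 = 51, and then y* = 329 - 1.1·51 = 273.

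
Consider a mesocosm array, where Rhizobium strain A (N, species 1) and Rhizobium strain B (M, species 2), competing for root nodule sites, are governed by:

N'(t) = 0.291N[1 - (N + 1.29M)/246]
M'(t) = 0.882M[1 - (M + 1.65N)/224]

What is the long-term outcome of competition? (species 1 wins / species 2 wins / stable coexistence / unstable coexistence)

Compare the nullcline intercepts: K1/α12 = 246/1.29 = 191 < K2 = 224; K2/α21 = 224/1.65 = 136 < K1 = 246.
Since both are reversed, neither can invade when rare; the interior point is a saddle.

unstable coexistence (outcome depends on initial conditions)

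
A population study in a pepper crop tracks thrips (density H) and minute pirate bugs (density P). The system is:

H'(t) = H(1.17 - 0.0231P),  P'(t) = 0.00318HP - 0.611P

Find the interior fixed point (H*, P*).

Set dP/dt = 0 with P > 0: 0.00318H - 0.611 = 0, so H* = 0.611/0.00318 = 192.
Set dH/dt = 0 with H > 0: 1.17 - 0.0231P = 0, so P* = 1.17/0.0231 = 50.6.

H* ≈ 192, P* ≈ 50.6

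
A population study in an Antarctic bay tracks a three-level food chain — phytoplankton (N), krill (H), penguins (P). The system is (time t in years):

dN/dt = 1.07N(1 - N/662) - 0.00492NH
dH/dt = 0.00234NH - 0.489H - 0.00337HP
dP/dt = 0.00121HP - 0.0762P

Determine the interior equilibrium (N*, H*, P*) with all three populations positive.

N* ≈ 470, H* ≈ 63, P* ≈ 181

From dP/dt = 0: 0.00121H* = 0.0762, so H* = 63.
From dN/dt = 0: 1.07(1 - N*/662) = 0.00492·63, giving N* = 662·(1 - 0.29) = 470.
From dH/dt = 0: 0.00234·470 - 0.489 = 0.00337P*, so P* = 0.612/0.00337 = 181.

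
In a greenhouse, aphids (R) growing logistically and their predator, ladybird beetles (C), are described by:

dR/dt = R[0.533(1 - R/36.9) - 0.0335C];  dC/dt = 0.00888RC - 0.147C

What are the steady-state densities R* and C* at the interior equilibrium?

R* ≈ 16.6, C* ≈ 8.77

From dC/dt = 0 with C > 0: 0.00888R* = 0.147, so R* = 16.6.
Substitute into dR/dt = 0: 0.533(1 - 16.6/36.9) = 0.0335C*.
The bracket is 0.551, giving C* = 0.294/0.0335 = 8.77.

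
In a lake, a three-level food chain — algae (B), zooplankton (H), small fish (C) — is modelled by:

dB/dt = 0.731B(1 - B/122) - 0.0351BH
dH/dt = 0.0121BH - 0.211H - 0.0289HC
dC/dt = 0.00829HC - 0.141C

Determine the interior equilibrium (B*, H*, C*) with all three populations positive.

B* ≈ 22.4, H* ≈ 17, C* ≈ 2.06

From dC/dt = 0: 0.00829H* = 0.141, so H* = 17.
From dB/dt = 0: 0.731(1 - B*/122) = 0.0351·17, giving B* = 122·(1 - 0.817) = 22.4.
From dH/dt = 0: 0.0121·22.4 - 0.211 = 0.0289C*, so C* = 0.0596/0.0289 = 2.06.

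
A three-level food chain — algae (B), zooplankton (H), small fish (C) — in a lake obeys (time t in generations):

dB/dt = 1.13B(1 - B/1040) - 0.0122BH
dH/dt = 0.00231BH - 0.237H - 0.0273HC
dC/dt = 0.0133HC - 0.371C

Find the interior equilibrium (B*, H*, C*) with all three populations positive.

From dC/dt = 0: 0.0133H* = 0.371, so H* = 27.9.
From dB/dt = 0: 1.13(1 - B*/1040) = 0.0122·27.9, giving B* = 1040·(1 - 0.301) = 727.
From dH/dt = 0: 0.00231·727 - 0.237 = 0.0273C*, so C* = 1.44/0.0273 = 52.8.

B* ≈ 727, H* ≈ 27.9, C* ≈ 52.8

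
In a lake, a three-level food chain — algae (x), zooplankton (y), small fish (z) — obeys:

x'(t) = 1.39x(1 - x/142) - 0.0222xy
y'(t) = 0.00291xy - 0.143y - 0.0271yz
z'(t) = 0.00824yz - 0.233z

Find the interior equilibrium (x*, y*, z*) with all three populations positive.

x* ≈ 77.9, y* ≈ 28.3, z* ≈ 3.09

From dz/dt = 0: 0.00824y* = 0.233, so y* = 28.3.
From dx/dt = 0: 1.39(1 - x*/142) = 0.0222·28.3, giving x* = 142·(1 - 0.452) = 77.9.
From dy/dt = 0: 0.00291·77.9 - 0.143 = 0.0271z*, so z* = 0.0836/0.0271 = 3.09.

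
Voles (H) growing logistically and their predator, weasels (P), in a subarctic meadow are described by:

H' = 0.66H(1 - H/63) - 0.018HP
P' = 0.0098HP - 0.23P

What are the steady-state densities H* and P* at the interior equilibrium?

From dP/dt = 0 with P > 0: 0.0098H* = 0.23, so H* = 23.5.
Substitute into dH/dt = 0: 0.66(1 - 23.5/63) = 0.018P*.
The bracket is 0.627, giving P* = 0.414/0.018 = 23.

H* ≈ 23.5, P* ≈ 23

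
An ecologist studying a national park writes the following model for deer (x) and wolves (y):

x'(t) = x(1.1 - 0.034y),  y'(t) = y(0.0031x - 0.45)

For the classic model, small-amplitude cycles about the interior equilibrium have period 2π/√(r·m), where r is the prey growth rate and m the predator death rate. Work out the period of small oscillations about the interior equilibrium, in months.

Here r = 1.1 and m = 0.45, so r·m = 0.495.
ω = √0.495 = 0.704 per month, hence T = 2π/ω ≈ 8.93 months.

T ≈ 8.93 months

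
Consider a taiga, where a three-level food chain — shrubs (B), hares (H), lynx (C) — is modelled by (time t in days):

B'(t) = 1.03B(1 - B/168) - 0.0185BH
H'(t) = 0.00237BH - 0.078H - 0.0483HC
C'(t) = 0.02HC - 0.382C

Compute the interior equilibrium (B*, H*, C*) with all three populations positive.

From dC/dt = 0: 0.02H* = 0.382, so H* = 19.1.
From dB/dt = 0: 1.03(1 - B*/168) = 0.0185·19.1, giving B* = 168·(1 - 0.343) = 110.
From dH/dt = 0: 0.00237·110 - 0.078 = 0.0483C*, so C* = 0.184/0.0483 = 3.8.

B* ≈ 110, H* ≈ 19.1, C* ≈ 3.8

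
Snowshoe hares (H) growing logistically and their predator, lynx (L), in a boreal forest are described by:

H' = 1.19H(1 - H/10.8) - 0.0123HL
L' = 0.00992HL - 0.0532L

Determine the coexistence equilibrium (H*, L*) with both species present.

H* ≈ 5.36, L* ≈ 48.7

From dL/dt = 0 with L > 0: 0.00992H* = 0.0532, so H* = 5.36.
Substitute into dH/dt = 0: 1.19(1 - 5.36/10.8) = 0.0123L*.
The bracket is 0.503, giving L* = 0.599/0.0123 = 48.7.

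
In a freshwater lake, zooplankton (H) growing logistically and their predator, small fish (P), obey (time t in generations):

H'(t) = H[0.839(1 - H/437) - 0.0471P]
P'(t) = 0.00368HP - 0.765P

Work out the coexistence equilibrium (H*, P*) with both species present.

H* ≈ 208, P* ≈ 9.34

From dP/dt = 0 with P > 0: 0.00368H* = 0.765, so H* = 208.
Substitute into dH/dt = 0: 0.839(1 - 208/437) = 0.0471P*.
The bracket is 0.524, giving P* = 0.44/0.0471 = 9.34.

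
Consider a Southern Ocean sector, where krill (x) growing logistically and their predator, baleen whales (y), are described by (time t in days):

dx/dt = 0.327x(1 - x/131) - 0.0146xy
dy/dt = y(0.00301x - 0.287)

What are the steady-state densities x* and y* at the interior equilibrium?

From dy/dt = 0 with y > 0: 0.00301x* = 0.287, so x* = 95.3.
Substitute into dx/dt = 0: 0.327(1 - 95.3/131) = 0.0146y*.
The bracket is 0.272, giving y* = 0.089/0.0146 = 6.1.

x* ≈ 95.3, y* ≈ 6.1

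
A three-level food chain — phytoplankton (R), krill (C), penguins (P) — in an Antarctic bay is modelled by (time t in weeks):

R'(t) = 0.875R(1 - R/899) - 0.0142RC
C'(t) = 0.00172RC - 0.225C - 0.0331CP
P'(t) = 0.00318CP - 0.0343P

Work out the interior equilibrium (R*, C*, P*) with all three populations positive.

From dP/dt = 0: 0.00318C* = 0.0343, so C* = 10.8.
From dR/dt = 0: 0.875(1 - R*/899) = 0.0142·10.8, giving R* = 899·(1 - 0.175) = 742.
From dC/dt = 0: 0.00172·742 - 0.225 = 0.0331P*, so P* = 1.05/0.0331 = 31.7.

R* ≈ 742, C* ≈ 10.8, P* ≈ 31.7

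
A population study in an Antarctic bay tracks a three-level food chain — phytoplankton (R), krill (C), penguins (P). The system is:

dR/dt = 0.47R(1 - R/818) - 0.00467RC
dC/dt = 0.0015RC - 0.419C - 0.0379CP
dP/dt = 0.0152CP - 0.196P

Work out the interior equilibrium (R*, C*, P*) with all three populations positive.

From dP/dt = 0: 0.0152C* = 0.196, so C* = 12.9.
From dR/dt = 0: 0.47(1 - R*/818) = 0.00467·12.9, giving R* = 818·(1 - 0.128) = 713.
From dC/dt = 0: 0.0015·713 - 0.419 = 0.0379P*, so P* = 0.651/0.0379 = 17.2.

R* ≈ 713, C* ≈ 12.9, P* ≈ 17.2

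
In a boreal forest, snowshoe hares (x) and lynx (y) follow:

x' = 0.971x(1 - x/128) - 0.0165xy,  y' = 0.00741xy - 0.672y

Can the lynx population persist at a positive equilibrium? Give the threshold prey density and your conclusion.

The predator equation gives dy/dt > 0 only when x > 0.672/0.00741 = 90.7.
Without the predator, x → K = 128. Since 128 > 90.7, the predator can invade and persist.

Threshold x = 90.7; K > 90.7, so yes, the predator persists.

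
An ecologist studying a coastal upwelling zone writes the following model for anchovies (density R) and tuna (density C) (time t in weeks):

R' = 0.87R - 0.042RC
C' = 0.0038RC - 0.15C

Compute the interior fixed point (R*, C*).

R* ≈ 39.5, C* ≈ 20.7

Set dC/dt = 0 with C > 0: 0.0038R - 0.15 = 0, so R* = 0.15/0.0038 = 39.5.
Set dR/dt = 0 with R > 0: 0.87 - 0.042C = 0, so C* = 0.87/0.042 = 20.7.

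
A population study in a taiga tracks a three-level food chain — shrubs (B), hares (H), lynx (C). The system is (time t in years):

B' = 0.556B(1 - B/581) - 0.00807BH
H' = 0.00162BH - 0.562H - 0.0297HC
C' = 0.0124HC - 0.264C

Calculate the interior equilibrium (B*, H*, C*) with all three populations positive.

From dC/dt = 0: 0.0124H* = 0.264, so H* = 21.3.
From dB/dt = 0: 0.556(1 - B*/581) = 0.00807·21.3, giving B* = 581·(1 - 0.309) = 401.
From dH/dt = 0: 0.00162·401 - 0.562 = 0.0297C*, so C* = 0.0884/0.0297 = 2.98.

B* ≈ 401, H* ≈ 21.3, C* ≈ 2.98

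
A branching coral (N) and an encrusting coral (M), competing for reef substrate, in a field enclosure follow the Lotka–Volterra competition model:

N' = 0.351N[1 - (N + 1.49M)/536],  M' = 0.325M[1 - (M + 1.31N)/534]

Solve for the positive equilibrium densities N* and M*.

N* ≈ 273, M* ≈ 177

Setting both brackets to zero gives the nullclines N + 1.49M = 536 and 1.31N + M = 534.
Substituting M = 534 - 1.31N into the first: N(1 - 1.49·1.31) = 536 - 1.49·534.
So N* = -260/-0.952 = 273, and then M* = 534 - 1.31·273 = 177.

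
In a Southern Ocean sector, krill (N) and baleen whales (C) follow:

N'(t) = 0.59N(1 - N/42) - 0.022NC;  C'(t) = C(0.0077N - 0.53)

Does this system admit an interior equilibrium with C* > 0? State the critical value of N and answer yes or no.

Threshold N = 68.8; K < 68.8, so no, the predator goes extinct.

The predator equation gives dC/dt > 0 only when N > 0.53/0.0077 = 68.8.
Without the predator, N → K = 42. Since 42 < 68.8, the predator cannot invade.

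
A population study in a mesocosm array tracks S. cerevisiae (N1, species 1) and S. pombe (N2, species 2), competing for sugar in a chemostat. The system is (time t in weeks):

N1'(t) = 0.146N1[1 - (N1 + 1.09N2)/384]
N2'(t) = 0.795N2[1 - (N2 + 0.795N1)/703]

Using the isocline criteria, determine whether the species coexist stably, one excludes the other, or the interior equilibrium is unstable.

species 2 excludes species 1

Compare the nullcline intercepts: K1/α12 = 384/1.09 = 352 < K2 = 703; K2/α21 = 703/0.795 = 884 > K1 = 384.
Since the inequalities point opposite ways, species 2 can invade but species 1 cannot.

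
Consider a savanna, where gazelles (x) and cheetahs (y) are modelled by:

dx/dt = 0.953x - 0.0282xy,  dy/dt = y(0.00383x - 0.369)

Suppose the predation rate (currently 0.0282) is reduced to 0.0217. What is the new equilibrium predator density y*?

At the interior fixed point, setting dx/dt = 0 with x > 0 fixes y* = (prey growth rate)/(xy coefficient) — independent of the other coefficients.
With the change, y* = 0.953/0.0217 = 43.9; it rises from 33.8.

y* ≈ 43.9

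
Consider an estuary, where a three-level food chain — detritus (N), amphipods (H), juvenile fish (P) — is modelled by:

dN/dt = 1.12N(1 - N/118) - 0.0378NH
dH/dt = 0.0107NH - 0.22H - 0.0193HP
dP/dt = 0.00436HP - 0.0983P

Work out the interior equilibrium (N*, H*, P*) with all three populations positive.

N* ≈ 28.2, H* ≈ 22.5, P* ≈ 4.24

From dP/dt = 0: 0.00436H* = 0.0983, so H* = 22.5.
From dN/dt = 0: 1.12(1 - N*/118) = 0.0378·22.5, giving N* = 118·(1 - 0.761) = 28.2.
From dH/dt = 0: 0.0107·28.2 - 0.22 = 0.0193P*, so P* = 0.0819/0.0193 = 4.24.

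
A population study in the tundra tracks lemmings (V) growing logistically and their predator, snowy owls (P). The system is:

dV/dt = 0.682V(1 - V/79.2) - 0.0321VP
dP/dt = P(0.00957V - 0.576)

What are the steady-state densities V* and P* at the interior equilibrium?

V* ≈ 60.2, P* ≈ 5.1

From dP/dt = 0 with P > 0: 0.00957V* = 0.576, so V* = 60.2.
Substitute into dV/dt = 0: 0.682(1 - 60.2/79.2) = 0.0321P*.
The bracket is 0.24, giving P* = 0.164/0.0321 = 5.1.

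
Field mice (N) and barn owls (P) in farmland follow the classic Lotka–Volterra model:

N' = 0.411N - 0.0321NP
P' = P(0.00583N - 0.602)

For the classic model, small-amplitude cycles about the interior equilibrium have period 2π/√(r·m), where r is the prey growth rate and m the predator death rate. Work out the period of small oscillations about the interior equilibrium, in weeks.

Here r = 0.411 and m = 0.602, so r·m = 0.247.
ω = √0.247 = 0.497 per week, hence T = 2π/ω ≈ 12.6 weeks.

T ≈ 12.6 weeks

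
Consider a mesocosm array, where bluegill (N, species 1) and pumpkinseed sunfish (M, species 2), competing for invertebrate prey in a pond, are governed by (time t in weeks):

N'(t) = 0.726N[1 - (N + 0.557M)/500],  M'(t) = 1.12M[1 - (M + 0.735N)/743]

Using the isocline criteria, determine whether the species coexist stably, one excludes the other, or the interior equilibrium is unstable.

stable coexistence

Compare the nullcline intercepts: K1/α12 = 500/0.557 = 898 > K2 = 743; K2/α21 = 743/0.735 = 1010 > K1 = 500.
Since both inequalities hold, each species can invade when rare, so the interior equilibrium is stable.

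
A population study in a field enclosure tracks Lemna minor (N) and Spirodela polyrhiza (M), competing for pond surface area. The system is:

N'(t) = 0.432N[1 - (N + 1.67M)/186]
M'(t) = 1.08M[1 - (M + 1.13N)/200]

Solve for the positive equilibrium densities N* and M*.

N* ≈ 167, M* ≈ 11.5

Setting both brackets to zero gives the nullclines N + 1.67M = 186 and 1.13N + M = 200.
Substituting M = 200 - 1.13N into the first: N(1 - 1.67·1.13) = 186 - 1.67·200.
So N* = -148/-0.887 = 167, and then M* = 200 - 1.13·167 = 11.5.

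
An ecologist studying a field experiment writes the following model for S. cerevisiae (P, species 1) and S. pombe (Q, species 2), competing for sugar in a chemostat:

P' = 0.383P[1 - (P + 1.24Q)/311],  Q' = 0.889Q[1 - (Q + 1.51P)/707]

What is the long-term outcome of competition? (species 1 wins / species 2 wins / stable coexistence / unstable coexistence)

Compare the nullcline intercepts: K1/α12 = 311/1.24 = 251 < K2 = 707; K2/α21 = 707/1.51 = 468 > K1 = 311.
Since the inequalities point opposite ways, species 2 can invade but species 1 cannot.

species 2 excludes species 1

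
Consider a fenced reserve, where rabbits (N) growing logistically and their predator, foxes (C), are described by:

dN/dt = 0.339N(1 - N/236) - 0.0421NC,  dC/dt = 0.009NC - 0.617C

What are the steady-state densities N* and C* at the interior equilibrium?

N* ≈ 68.6, C* ≈ 5.71

From dC/dt = 0 with C > 0: 0.009N* = 0.617, so N* = 68.6.
Substitute into dN/dt = 0: 0.339(1 - 68.6/236) = 0.0421C*.
The bracket is 0.71, giving C* = 0.241/0.0421 = 5.71.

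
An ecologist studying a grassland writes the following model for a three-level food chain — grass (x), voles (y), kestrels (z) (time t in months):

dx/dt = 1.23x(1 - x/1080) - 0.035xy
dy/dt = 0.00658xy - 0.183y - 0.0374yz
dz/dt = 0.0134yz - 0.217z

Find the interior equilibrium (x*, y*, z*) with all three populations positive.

x* ≈ 582, y* ≈ 16.2, z* ≈ 97.6

From dz/dt = 0: 0.0134y* = 0.217, so y* = 16.2.
From dx/dt = 0: 1.23(1 - x*/1080) = 0.035·16.2, giving x* = 1080·(1 - 0.461) = 582.
From dy/dt = 0: 0.00658·582 - 0.183 = 0.0374z*, so z* = 3.65/0.0374 = 97.6.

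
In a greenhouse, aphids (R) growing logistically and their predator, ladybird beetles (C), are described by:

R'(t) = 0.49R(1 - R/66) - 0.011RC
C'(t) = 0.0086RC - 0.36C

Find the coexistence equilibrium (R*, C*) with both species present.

R* ≈ 41.9, C* ≈ 16.3

From dC/dt = 0 with C > 0: 0.0086R* = 0.36, so R* = 41.9.
Substitute into dR/dt = 0: 0.49(1 - 41.9/66) = 0.011C*.
The bracket is 0.366, giving C* = 0.179/0.011 = 16.3.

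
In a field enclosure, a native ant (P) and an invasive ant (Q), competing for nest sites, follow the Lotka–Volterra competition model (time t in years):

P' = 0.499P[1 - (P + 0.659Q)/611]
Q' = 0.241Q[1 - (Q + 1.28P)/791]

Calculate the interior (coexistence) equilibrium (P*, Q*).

P* ≈ 573, Q* ≈ 57

Setting both brackets to zero gives the nullclines P + 0.659Q = 611 and 1.28P + Q = 791.
Substituting Q = 791 - 1.28P into the first: P(1 - 0.659·1.28) = 611 - 0.659·791.
So P* = 89.7/0.156 = 573, and then Q* = 791 - 1.28·573 = 57.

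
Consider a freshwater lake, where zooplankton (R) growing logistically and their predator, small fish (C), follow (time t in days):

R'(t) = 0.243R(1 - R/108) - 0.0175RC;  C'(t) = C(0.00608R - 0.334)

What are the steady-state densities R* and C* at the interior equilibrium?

From dC/dt = 0 with C > 0: 0.00608R* = 0.334, so R* = 54.9.
Substitute into dR/dt = 0: 0.243(1 - 54.9/108) = 0.0175C*.
The bracket is 0.491, giving C* = 0.119/0.0175 = 6.82.

R* ≈ 54.9, C* ≈ 6.82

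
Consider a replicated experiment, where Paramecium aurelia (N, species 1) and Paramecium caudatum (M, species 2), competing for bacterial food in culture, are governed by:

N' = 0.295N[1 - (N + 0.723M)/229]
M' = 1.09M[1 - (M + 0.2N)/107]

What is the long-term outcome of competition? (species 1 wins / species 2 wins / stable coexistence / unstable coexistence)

Compare the nullcline intercepts: K1/α12 = 229/0.723 = 317 > K2 = 107; K2/α21 = 107/0.2 = 535 > K1 = 229.
Since both inequalities hold, each species can invade when rare, so the interior equilibrium is stable.

stable coexistence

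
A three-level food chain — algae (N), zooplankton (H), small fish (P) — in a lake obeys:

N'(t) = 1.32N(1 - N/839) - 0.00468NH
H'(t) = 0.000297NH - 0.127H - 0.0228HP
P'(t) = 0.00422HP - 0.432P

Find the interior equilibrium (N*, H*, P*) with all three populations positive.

N* ≈ 534, H* ≈ 102, P* ≈ 1.39

From dP/dt = 0: 0.00422H* = 0.432, so H* = 102.
From dN/dt = 0: 1.32(1 - N*/839) = 0.00468·102, giving N* = 839·(1 - 0.363) = 534.
From dH/dt = 0: 0.000297·534 - 0.127 = 0.0228P*, so P* = 0.0317/0.0228 = 1.39.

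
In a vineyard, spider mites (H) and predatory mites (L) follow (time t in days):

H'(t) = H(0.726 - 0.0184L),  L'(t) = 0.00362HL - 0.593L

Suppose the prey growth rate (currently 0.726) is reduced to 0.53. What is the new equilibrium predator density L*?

L* ≈ 28.8

At the interior fixed point, setting dH/dt = 0 with H > 0 fixes L* = (prey growth rate)/(HL coefficient) — independent of the other coefficients.
With the change, L* = 0.53/0.0184 = 28.8; it falls from 39.5.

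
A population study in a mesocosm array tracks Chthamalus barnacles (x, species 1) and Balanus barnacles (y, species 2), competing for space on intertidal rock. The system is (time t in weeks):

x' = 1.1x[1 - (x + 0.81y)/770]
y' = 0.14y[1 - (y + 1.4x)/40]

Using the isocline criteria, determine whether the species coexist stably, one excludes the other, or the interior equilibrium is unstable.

species 1 excludes species 2

Compare the nullcline intercepts: K1/α12 = 770/0.81 = 951 > K2 = 40; K2/α21 = 40/1.4 = 28.6 < K1 = 770.
Since the inequalities point opposite ways, species 1 can invade but species 2 cannot.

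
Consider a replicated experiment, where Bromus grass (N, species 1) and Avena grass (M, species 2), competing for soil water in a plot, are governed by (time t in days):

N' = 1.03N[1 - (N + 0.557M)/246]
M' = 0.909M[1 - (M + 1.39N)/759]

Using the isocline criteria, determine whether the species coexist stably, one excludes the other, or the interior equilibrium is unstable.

Compare the nullcline intercepts: K1/α12 = 246/0.557 = 442 < K2 = 759; K2/α21 = 759/1.39 = 546 > K1 = 246.
Since the inequalities point opposite ways, species 2 can invade but species 1 cannot.

species 2 excludes species 1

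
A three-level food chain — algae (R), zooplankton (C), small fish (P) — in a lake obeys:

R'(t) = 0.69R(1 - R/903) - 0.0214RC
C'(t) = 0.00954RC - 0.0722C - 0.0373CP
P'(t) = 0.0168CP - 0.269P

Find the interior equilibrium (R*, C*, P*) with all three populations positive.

From dP/dt = 0: 0.0168C* = 0.269, so C* = 16.
From dR/dt = 0: 0.69(1 - R*/903) = 0.0214·16, giving R* = 903·(1 - 0.497) = 455.
From dC/dt = 0: 0.00954·455 - 0.0722 = 0.0373P*, so P* = 4.26/0.0373 = 114.

R* ≈ 455, C* ≈ 16, P* ≈ 114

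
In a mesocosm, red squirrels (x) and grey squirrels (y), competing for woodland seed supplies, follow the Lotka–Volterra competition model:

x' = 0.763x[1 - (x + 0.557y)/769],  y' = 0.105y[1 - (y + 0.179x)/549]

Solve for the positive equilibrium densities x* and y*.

Setting both brackets to zero gives the nullclines x + 0.557y = 769 and 0.179x + y = 549.
Substituting y = 549 - 0.179x into the first: x(1 - 0.557·0.179) = 769 - 0.557·549.
So x* = 463/0.9 = 515, and then y* = 549 - 0.179·515 = 457.

x* ≈ 515, y* ≈ 457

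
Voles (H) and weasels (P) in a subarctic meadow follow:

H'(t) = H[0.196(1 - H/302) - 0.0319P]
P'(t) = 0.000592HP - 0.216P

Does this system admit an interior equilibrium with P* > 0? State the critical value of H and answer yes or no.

Threshold H = 365; K < 365, so no, the predator goes extinct.

The predator equation gives dP/dt > 0 only when H > 0.216/0.000592 = 365.
Without the predator, H → K = 302. Since 302 < 365, the predator cannot invade.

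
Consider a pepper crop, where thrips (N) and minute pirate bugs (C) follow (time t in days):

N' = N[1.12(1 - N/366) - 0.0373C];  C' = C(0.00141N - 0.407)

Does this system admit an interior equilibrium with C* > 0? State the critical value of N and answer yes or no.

Threshold N = 289; K > 289, so yes, the predator persists.

The predator equation gives dC/dt > 0 only when N > 0.407/0.00141 = 289.
Without the predator, N → K = 366. Since 366 > 289, the predator can invade and persist.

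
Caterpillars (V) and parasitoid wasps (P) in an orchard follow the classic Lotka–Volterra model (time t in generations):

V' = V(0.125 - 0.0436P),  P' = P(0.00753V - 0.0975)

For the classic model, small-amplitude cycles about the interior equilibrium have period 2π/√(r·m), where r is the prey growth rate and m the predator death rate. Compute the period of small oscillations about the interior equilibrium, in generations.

Here r = 0.125 and m = 0.0975, so r·m = 0.0122.
ω = √0.0122 = 0.11 per generation, hence T = 2π/ω ≈ 56.9 generations.

T ≈ 56.9 generations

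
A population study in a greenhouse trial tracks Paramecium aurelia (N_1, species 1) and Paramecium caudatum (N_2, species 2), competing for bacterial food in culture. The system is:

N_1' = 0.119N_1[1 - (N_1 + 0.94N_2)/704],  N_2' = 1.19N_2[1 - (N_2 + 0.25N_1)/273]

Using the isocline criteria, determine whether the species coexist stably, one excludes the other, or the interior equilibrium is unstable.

Compare the nullcline intercepts: K1/α12 = 704/0.94 = 749 > K2 = 273; K2/α21 = 273/0.25 = 1090 > K1 = 704.
Since both inequalities hold, each species can invade when rare, so the interior equilibrium is stable.

stable coexistence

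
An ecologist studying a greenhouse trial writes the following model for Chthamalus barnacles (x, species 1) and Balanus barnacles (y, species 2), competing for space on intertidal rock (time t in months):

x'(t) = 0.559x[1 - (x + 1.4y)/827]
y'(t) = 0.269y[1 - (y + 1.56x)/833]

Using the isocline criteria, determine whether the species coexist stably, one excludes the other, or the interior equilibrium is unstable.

Compare the nullcline intercepts: K1/α12 = 827/1.4 = 591 < K2 = 833; K2/α21 = 833/1.56 = 534 < K1 = 827.
Since both are reversed, neither can invade when rare; the interior point is a saddle.

unstable coexistence (outcome depends on initial conditions)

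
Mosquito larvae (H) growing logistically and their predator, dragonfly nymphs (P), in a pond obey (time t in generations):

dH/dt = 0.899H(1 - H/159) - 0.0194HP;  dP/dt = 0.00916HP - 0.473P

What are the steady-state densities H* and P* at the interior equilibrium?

H* ≈ 51.6, P* ≈ 31.3

From dP/dt = 0 with P > 0: 0.00916H* = 0.473, so H* = 51.6.
Substitute into dH/dt = 0: 0.899(1 - 51.6/159) = 0.0194P*.
The bracket is 0.675, giving P* = 0.607/0.0194 = 31.3.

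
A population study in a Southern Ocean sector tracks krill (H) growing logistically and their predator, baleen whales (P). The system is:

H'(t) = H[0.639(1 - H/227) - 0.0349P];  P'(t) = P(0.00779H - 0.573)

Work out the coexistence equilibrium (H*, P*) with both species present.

H* ≈ 73.6, P* ≈ 12.4

From dP/dt = 0 with P > 0: 0.00779H* = 0.573, so H* = 73.6.
Substitute into dH/dt = 0: 0.639(1 - 73.6/227) = 0.0349P*.
The bracket is 0.676, giving P* = 0.432/0.0349 = 12.4.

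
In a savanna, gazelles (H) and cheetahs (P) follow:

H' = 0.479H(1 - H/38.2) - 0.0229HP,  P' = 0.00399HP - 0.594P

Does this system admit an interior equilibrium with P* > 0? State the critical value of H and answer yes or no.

The predator equation gives dP/dt > 0 only when H > 0.594/0.00399 = 149.
Without the predator, H → K = 38.2. Since 38.2 < 149, the predator cannot invade.

Threshold H = 149; K < 149, so no, the predator goes extinct.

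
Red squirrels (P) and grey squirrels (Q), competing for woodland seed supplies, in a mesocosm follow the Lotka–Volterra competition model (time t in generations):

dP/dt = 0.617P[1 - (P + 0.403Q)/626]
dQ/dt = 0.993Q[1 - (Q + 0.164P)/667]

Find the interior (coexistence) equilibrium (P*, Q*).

Setting both brackets to zero gives the nullclines P + 0.403Q = 626 and 0.164P + Q = 667.
Substituting Q = 667 - 0.164P into the first: P(1 - 0.403·0.164) = 626 - 0.403·667.
So P* = 357/0.934 = 382, and then Q* = 667 - 0.164·382 = 604.

P* ≈ 382, Q* ≈ 604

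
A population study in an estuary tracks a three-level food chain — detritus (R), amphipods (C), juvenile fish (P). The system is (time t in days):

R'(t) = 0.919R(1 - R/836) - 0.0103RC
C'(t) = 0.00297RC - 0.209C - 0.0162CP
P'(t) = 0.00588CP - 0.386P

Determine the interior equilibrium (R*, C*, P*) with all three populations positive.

R* ≈ 221, C* ≈ 65.6, P* ≈ 27.6

From dP/dt = 0: 0.00588C* = 0.386, so C* = 65.6.
From dR/dt = 0: 0.919(1 - R*/836) = 0.0103·65.6, giving R* = 836·(1 - 0.736) = 221.
From dC/dt = 0: 0.00297·221 - 0.209 = 0.0162P*, so P* = 0.447/0.0162 = 27.6.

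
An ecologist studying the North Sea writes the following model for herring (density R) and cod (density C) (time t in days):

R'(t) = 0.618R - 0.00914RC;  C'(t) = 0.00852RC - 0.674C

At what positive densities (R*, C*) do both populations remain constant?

R* ≈ 79.1, C* ≈ 67.6

Set dC/dt = 0 with C > 0: 0.00852R - 0.674 = 0, so R* = 0.674/0.00852 = 79.1.
Set dR/dt = 0 with R > 0: 0.618 - 0.00914C = 0, so C* = 0.618/0.00914 = 67.6.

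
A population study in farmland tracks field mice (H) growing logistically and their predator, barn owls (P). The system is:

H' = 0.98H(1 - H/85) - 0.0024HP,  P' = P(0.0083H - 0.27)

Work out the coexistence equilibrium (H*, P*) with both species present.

H* ≈ 32.5, P* ≈ 252

From dP/dt = 0 with P > 0: 0.0083H* = 0.27, so H* = 32.5.
Substitute into dH/dt = 0: 0.98(1 - 32.5/85) = 0.0024P*.
The bracket is 0.617, giving P* = 0.605/0.0024 = 252.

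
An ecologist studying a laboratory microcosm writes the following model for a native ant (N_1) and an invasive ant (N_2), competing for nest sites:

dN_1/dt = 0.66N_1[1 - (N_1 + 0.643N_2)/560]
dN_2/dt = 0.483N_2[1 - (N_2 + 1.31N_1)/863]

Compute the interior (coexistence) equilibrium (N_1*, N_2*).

N_1* ≈ 32.3, N_2* ≈ 821

Setting both brackets to zero gives the nullclines N_1 + 0.643N_2 = 560 and 1.31N_1 + N_2 = 863.
Substituting N_2 = 863 - 1.31N_1 into the first: N_1(1 - 0.643·1.31) = 560 - 0.643·863.
So N_1* = 5.09/0.158 = 32.3, and then N_2* = 863 - 1.31·32.3 = 821.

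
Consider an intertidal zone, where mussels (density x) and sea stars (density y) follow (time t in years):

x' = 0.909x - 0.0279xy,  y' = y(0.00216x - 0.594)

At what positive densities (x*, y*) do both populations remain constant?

x* ≈ 275, y* ≈ 32.6

Set dy/dt = 0 with y > 0: 0.00216x - 0.594 = 0, so x* = 0.594/0.00216 = 275.
Set dx/dt = 0 with x > 0: 0.909 - 0.0279y = 0, so y* = 0.909/0.0279 = 32.6.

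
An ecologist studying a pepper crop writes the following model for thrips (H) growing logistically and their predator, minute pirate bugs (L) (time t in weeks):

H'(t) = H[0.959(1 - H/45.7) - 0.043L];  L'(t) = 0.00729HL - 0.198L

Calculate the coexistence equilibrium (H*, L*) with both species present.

H* ≈ 27.2, L* ≈ 9.05

From dL/dt = 0 with L > 0: 0.00729H* = 0.198, so H* = 27.2.
Substitute into dH/dt = 0: 0.959(1 - 27.2/45.7) = 0.043L*.
The bracket is 0.406, giving L* = 0.389/0.043 = 9.05.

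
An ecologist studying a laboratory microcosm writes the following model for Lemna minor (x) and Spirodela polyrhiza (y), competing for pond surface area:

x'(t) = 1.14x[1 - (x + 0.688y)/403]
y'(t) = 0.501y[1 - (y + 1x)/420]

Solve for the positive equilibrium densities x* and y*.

Setting both brackets to zero gives the nullclines x + 0.688y = 403 and 1x + y = 420.
Substituting y = 420 - 1x into the first: x(1 - 0.688·1) = 403 - 0.688·420.
So x* = 114/0.312 = 366, and then y* = 420 - 1·366 = 54.5.

x* ≈ 366, y* ≈ 54.5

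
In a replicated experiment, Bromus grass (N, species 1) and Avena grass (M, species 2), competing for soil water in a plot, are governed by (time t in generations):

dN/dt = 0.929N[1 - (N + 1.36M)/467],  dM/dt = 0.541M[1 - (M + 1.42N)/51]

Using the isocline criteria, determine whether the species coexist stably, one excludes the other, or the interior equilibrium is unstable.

species 1 excludes species 2

Compare the nullcline intercepts: K1/α12 = 467/1.36 = 343 > K2 = 51; K2/α21 = 51/1.42 = 35.9 < K1 = 467.
Since the inequalities point opposite ways, species 1 can invade but species 2 cannot.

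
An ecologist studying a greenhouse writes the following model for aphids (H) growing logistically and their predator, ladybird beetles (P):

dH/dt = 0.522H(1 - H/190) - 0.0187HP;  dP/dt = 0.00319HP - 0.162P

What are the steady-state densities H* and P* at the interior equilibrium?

From dP/dt = 0 with P > 0: 0.00319H* = 0.162, so H* = 50.8.
Substitute into dH/dt = 0: 0.522(1 - 50.8/190) = 0.0187P*.
The bracket is 0.733, giving P* = 0.382/0.0187 = 20.5.

H* ≈ 50.8, P* ≈ 20.5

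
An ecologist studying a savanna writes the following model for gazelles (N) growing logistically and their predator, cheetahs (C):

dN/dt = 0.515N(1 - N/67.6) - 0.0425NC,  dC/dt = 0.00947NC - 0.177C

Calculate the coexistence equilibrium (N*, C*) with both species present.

N* ≈ 18.7, C* ≈ 8.77

From dC/dt = 0 with C > 0: 0.00947N* = 0.177, so N* = 18.7.
Substitute into dN/dt = 0: 0.515(1 - 18.7/67.6) = 0.0425C*.
The bracket is 0.724, giving C* = 0.373/0.0425 = 8.77.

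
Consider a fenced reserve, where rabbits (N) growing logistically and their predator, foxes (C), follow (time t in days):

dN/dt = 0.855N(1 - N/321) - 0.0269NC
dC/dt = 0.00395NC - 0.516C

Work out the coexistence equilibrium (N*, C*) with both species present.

N* ≈ 131, C* ≈ 18.8

From dC/dt = 0 with C > 0: 0.00395N* = 0.516, so N* = 131.
Substitute into dN/dt = 0: 0.855(1 - 131/321) = 0.0269C*.
The bracket is 0.593, giving C* = 0.507/0.0269 = 18.8.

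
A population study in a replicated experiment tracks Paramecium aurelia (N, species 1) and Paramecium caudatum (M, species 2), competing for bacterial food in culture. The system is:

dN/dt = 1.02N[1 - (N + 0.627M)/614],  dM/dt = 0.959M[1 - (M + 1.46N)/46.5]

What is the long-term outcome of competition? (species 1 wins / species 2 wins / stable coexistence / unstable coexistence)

species 1 excludes species 2

Compare the nullcline intercepts: K1/α12 = 614/0.627 = 979 > K2 = 46.5; K2/α21 = 46.5/1.46 = 31.8 < K1 = 614.
Since the inequalities point opposite ways, species 1 can invade but species 2 cannot.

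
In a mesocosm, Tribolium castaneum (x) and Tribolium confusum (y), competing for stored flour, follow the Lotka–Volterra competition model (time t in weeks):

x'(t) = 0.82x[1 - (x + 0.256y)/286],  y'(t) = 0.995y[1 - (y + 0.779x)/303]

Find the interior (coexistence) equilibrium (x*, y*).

Setting both brackets to zero gives the nullclines x + 0.256y = 286 and 0.779x + y = 303.
Substituting y = 303 - 0.779x into the first: x(1 - 0.256·0.779) = 286 - 0.256·303.
So x* = 208/0.801 = 260, and then y* = 303 - 0.779·260 = 100.

x* ≈ 260, y* ≈ 100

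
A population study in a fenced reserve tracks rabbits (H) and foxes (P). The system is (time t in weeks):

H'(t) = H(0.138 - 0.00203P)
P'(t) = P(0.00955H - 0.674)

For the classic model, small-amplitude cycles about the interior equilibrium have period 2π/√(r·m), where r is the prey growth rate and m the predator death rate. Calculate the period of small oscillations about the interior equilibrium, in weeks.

T ≈ 20.6 weeks

Here r = 0.138 and m = 0.674, so r·m = 0.093.
ω = √0.093 = 0.305 per week, hence T = 2π/ω ≈ 20.6 weeks.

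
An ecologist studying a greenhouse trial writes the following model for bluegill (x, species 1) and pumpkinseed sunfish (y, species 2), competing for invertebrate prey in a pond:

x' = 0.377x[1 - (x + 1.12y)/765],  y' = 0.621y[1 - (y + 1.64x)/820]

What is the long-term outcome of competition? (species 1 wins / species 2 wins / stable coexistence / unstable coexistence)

unstable coexistence (outcome depends on initial conditions)

Compare the nullcline intercepts: K1/α12 = 765/1.12 = 683 < K2 = 820; K2/α21 = 820/1.64 = 500 < K1 = 765.
Since both are reversed, neither can invade when rare; the interior point is a saddle.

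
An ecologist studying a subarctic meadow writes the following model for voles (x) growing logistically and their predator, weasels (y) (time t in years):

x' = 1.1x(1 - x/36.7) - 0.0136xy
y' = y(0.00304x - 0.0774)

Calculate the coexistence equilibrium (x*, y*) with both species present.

x* ≈ 25.5, y* ≈ 24.8

From dy/dt = 0 with y > 0: 0.00304x* = 0.0774, so x* = 25.5.
Substitute into dx/dt = 0: 1.1(1 - 25.5/36.7) = 0.0136y*.
The bracket is 0.306, giving y* = 0.337/0.0136 = 24.8.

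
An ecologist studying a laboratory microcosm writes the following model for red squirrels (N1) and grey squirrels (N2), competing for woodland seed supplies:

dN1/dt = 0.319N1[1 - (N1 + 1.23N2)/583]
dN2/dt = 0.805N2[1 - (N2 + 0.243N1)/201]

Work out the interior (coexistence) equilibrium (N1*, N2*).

N1* ≈ 479, N2* ≈ 84.6

Setting both brackets to zero gives the nullclines N1 + 1.23N2 = 583 and 0.243N1 + N2 = 201.
Substituting N2 = 201 - 0.243N1 into the first: N1(1 - 1.23·0.243) = 583 - 1.23·201.
So N1* = 336/0.701 = 479, and then N2* = 201 - 0.243·479 = 84.6.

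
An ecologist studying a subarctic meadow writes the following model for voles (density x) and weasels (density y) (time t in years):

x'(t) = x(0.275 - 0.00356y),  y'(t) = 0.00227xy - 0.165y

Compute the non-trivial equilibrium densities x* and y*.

x* ≈ 72.7, y* ≈ 77.2

Set dy/dt = 0 with y > 0: 0.00227x - 0.165 = 0, so x* = 0.165/0.00227 = 72.7.
Set dx/dt = 0 with x > 0: 0.275 - 0.00356y = 0, so y* = 0.275/0.00356 = 77.2.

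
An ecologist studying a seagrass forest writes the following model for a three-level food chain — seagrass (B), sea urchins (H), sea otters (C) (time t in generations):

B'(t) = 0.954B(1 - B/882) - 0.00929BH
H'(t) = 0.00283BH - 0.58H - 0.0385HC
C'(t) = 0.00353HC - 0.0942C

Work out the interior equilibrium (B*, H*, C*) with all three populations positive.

From dC/dt = 0: 0.00353H* = 0.0942, so H* = 26.7.
From dB/dt = 0: 0.954(1 - B*/882) = 0.00929·26.7, giving B* = 882·(1 - 0.26) = 653.
From dH/dt = 0: 0.00283·653 - 0.58 = 0.0385C*, so C* = 1.27/0.0385 = 32.9.

B* ≈ 653, H* ≈ 26.7, C* ≈ 32.9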